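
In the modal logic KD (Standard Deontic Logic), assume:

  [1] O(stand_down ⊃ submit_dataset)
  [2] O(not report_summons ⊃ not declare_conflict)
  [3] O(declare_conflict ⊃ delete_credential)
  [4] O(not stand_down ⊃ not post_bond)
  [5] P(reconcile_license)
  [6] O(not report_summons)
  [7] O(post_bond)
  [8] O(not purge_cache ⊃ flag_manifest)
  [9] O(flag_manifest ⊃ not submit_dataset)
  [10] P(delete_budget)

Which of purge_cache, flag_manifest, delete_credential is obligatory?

Premise 7 gives O(post_bond).
Premise 4, O(not stand_down ⊃ not post_bond), contraposes to O(post_bond ⊃ stand_down); with O(post_bond) we get O(stand_down).
With premise 1, O(stand_down ⊃ submit_dataset), the K-axiom yields O(submit_dataset).
Premise 9 is O(flag_manifest ⊃ not submit_dataset); contrapositively O(submit_dataset ⊃ not flag_manifest). Since O(submit_dataset) holds, K gives O(not flag_manifest).
The contrapositive of premise 8 (O(not purge_cache ⊃ flag_manifest)) is O(not flag_manifest ⊃ purge_cache), and O(not flag_manifest) is already established, so O(purge_cache).
So O(purge_cache) holds — purge_cache is obligatory. None of the other listed options is made obligatory by any chain of premises.

purge_cache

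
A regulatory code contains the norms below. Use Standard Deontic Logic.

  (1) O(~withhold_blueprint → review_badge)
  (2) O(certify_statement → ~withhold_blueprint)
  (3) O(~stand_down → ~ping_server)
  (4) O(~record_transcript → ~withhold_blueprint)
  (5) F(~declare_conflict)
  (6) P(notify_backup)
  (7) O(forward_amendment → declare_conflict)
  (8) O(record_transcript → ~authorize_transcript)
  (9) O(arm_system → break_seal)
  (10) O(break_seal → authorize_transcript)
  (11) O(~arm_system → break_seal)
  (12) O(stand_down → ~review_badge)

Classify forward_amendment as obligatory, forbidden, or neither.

Premise 7 is O(forward_amendment → declare_conflict); even if O(declare_conflict) held, inferring O(forward_amendment) would be affirming the consequent — invalid.
No premise or chain of K-axiom applications forces O(forward_amendment), and none forces O(~forward_amendment). So forward_amendment is neither obligatory nor forbidden under these norms.

Neither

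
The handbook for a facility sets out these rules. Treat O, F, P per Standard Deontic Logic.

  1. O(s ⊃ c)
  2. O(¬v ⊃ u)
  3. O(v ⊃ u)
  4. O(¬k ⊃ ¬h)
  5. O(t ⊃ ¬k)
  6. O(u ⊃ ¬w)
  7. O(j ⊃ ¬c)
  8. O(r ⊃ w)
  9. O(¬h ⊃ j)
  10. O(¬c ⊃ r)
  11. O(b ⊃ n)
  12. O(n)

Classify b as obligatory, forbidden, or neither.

Premise 11 is O(b ⊃ n); even if O(n) held, inferring O(b) would be affirming the consequent — invalid.
No premise or chain of K-axiom applications forces O(b), and none forces O(¬b). So b is neither obligatory nor forbidden under these norms.

Neither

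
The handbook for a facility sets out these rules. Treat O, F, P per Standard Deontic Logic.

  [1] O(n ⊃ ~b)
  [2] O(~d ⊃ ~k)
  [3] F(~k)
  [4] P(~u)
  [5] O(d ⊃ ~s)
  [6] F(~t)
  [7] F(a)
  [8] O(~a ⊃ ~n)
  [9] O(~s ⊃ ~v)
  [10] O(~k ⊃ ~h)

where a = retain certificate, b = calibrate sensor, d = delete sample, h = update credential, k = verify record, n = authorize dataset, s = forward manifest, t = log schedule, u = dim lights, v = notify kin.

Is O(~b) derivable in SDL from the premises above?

No

Premise 1 is O(n ⊃ ~b), but O(n) is not derivable from the premises, so it does not yield O(~b).
No other premise forces O(~b). An ideal world satisfying every premise can still have ~b false, so O(~b) is not derivable.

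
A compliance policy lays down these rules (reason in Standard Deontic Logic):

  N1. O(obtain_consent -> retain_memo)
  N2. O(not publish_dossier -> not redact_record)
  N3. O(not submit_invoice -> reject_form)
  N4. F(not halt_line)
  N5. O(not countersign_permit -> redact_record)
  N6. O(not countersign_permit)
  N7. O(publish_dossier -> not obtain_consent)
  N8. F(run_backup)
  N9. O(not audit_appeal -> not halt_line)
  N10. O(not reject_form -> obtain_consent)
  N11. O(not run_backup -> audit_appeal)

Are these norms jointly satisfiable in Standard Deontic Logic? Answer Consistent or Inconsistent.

Consistent

Premise 9 is O(not audit_appeal -> not halt_line), but O(not audit_appeal) is not derivable from the premises, so it does not yield O(not halt_line).
So O(not halt_line) is not derivable, and the apparent clash with O(halt_line) does not arise.
A world satisfying every obligation exists (e.g. audit_appeal=true, countersign_permit=false, halt_line=true, obtain_consent=false, publish_dossier=true, redact_record=true, reject_form=true, retain_memo=false, run_backup=false, submit_invoice=false); no atom is both obligatory and forbidden, so the set is consistent.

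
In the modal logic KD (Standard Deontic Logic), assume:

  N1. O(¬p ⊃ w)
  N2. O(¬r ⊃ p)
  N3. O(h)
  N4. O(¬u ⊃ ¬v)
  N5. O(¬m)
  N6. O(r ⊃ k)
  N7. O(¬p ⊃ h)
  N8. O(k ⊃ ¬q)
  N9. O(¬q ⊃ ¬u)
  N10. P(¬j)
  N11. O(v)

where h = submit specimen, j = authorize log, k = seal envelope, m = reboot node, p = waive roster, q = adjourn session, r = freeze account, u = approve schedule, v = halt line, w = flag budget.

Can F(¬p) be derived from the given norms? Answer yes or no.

From premise 11 we have O(v).
Premise 4, O(¬u ⊃ ¬v), contraposes to O(v ⊃ u); with O(v) we get O(u).
Premise 9 is O(¬q ⊃ ¬u); contrapositively O(u ⊃ q). Since O(u) holds, K gives O(q).
Premise 8, O(k ⊃ ¬q), contraposes to O(q ⊃ ¬k); with O(q) we get O(¬k).
The contrapositive of premise 6 (O(r ⊃ k)) is O(¬k ⊃ ¬r), and O(¬k) is already established, so O(¬r).
Premise 2 is O(¬r ⊃ p); since O(¬r), deontic closure gives O(p).
Premises 1, 3, 5, 7, 10 do not contribute to this derivation.
So O(p) holds, i.e. F(¬p). The claim follows.

Yes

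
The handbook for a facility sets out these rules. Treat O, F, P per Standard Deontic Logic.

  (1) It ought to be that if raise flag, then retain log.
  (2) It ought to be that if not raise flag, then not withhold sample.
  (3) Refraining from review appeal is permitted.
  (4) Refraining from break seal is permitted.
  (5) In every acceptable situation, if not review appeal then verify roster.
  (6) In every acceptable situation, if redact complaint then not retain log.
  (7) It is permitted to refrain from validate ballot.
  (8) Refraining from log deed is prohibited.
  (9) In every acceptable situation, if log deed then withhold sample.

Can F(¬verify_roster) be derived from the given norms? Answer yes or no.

Premise 5 is O(¬review_appeal → verify_roster), but O(¬review_appeal) is not derivable from the premises (the permission P(¬review_appeal) asserts only ¬O(review_appeal), not O(¬review_appeal)), so it does not yield O(verify_roster).
No other premise forces O(verify_roster). An ideal world satisfying every premise can still have ¬verify_roster true, so F(¬verify_roster) is not derivable.

No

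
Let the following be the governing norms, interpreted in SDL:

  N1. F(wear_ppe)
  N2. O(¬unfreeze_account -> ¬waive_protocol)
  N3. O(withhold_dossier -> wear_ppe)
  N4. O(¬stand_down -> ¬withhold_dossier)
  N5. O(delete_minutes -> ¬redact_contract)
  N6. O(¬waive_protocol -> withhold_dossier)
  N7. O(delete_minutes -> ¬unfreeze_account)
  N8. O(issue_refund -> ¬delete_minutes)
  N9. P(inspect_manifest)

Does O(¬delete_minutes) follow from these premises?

Premise 1, F(wear_ppe), is equivalent to O(¬wear_ppe).
Premise 3 is O(withhold_dossier -> wear_ppe); contrapositively O(¬wear_ppe -> ¬withhold_dossier). Since O(¬wear_ppe) holds, K gives O(¬withhold_dossier).
Premise 6, O(¬waive_protocol -> withhold_dossier), contraposes to O(¬withhold_dossier -> waive_protocol); with O(¬withhold_dossier) we get O(waive_protocol).
The contrapositive of premise 2 (O(¬unfreeze_account -> ¬waive_protocol)) is O(waive_protocol -> unfreeze_account), and O(waive_protocol) is already established, so O(unfreeze_account).
The contrapositive of premise 7 (O(delete_minutes -> ¬unfreeze_account)) is O(unfreeze_account -> ¬delete_minutes), and O(unfreeze_account) is already established, so O(¬delete_minutes).
Premises 4, 5, 8, 9 do not contribute to this derivation.
So O(¬delete_minutes) follows.

Yes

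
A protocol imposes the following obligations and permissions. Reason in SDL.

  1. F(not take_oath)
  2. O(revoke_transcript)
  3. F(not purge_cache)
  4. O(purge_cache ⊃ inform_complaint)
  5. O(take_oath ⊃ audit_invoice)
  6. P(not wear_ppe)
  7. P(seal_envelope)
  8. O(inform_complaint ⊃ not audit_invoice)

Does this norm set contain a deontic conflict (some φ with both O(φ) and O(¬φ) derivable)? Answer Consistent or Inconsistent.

Inconsistent

Premise 1, F(not take_oath), is equivalent to O(take_oath).
Applying K to premise 5 (O(take_oath ⊃ audit_invoice)) and O(take_oath) yields O(audit_invoice).
The contrapositive of premise 8 (O(inform_complaint ⊃ not audit_invoice)) is O(audit_invoice ⊃ not inform_complaint), and O(audit_invoice) is already established, so O(not inform_complaint).
Premise 4, O(purge_cache ⊃ inform_complaint), contraposes to O(not inform_complaint ⊃ not purge_cache); with O(not inform_complaint) we get O(not purge_cache).
However, F(not purge_cache) at premise 3 amounts to O(purge_cache).
We now have both O(not purge_cache) and O(purge_cache) — purge_cache is simultaneously obligatory and forbidden, violating the D-axiom.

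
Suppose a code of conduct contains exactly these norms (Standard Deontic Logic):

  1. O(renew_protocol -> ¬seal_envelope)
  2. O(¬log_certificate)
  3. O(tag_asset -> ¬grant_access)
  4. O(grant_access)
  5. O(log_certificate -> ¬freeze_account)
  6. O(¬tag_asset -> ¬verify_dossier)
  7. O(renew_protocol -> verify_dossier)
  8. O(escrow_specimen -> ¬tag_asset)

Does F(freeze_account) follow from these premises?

Premise 5 is O(log_certificate -> ¬freeze_account), but O(log_certificate) is not derivable from the premises, so it does not yield O(¬freeze_account).
No other premise forces O(¬freeze_account). An ideal world satisfying every premise can still have freeze_account true, so F(freeze_account) is not derivable.

No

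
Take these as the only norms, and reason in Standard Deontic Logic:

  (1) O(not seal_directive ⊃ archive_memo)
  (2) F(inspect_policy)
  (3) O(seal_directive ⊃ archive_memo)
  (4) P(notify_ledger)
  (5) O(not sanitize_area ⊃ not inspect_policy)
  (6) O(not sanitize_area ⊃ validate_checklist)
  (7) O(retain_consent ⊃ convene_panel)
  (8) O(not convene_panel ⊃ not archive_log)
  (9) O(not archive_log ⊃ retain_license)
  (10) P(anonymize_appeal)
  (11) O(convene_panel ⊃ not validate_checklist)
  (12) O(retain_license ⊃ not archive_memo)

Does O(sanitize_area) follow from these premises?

Yes

Premises 3 and 1 are O(seal_directive ⊃ archive_memo) and O(not seal_directive ⊃ archive_memo); every ideal world satisfies seal_directive or not seal_directive, so in either case archive_memo holds — hence O(archive_memo).
Premise 12, O(retain_license ⊃ not archive_memo), contraposes to O(archive_memo ⊃ not retain_license); with O(archive_memo) we get O(not retain_license).
The contrapositive of premise 9 (O(not archive_log ⊃ retain_license)) is O(not retain_license ⊃ archive_log), and O(not retain_license) is already established, so O(archive_log).
The contrapositive of premise 8 (O(not convene_panel ⊃ not archive_log)) is O(archive_log ⊃ convene_panel), and O(archive_log) is already established, so O(convene_panel).
Premise 11 is O(convene_panel ⊃ not validate_checklist); since O(convene_panel), deontic closure gives O(not validate_checklist).
The contrapositive of premise 6 (O(not sanitize_area ⊃ validate_checklist)) is O(not validate_checklist ⊃ sanitize_area), and O(not validate_checklist) is already established, so O(sanitize_area).
Premises 2, 4, 5, 7, 10 do not contribute to this derivation.
So O(sanitize_area) follows.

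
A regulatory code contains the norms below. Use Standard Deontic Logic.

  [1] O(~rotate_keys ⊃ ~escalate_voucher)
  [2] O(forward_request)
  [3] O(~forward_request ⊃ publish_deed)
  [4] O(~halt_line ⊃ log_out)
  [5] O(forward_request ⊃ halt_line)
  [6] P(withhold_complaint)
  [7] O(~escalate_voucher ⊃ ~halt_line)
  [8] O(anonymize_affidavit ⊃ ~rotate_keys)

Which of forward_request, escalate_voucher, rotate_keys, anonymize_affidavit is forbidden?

anonymize_affidavit

From premise 2 we have O(forward_request).
With premise 5, O(forward_request ⊃ halt_line), the K-axiom yields O(halt_line).
Premise 7, O(~escalate_voucher ⊃ ~halt_line), contraposes to O(halt_line ⊃ escalate_voucher); with O(halt_line) we get O(escalate_voucher).
The contrapositive of premise 1 (O(~rotate_keys ⊃ ~escalate_voucher)) is O(escalate_voucher ⊃ rotate_keys), and O(escalate_voucher) is already established, so O(rotate_keys).
Premise 8, O(anonymize_affidavit ⊃ ~rotate_keys), contraposes to O(rotate_keys ⊃ ~anonymize_affidavit); with O(rotate_keys) we get O(~anonymize_affidavit).
So O(~anonymize_affidavit) holds, i.e. anonymize_affidavit is forbidden. None of the other listed options is forbidden under the premises.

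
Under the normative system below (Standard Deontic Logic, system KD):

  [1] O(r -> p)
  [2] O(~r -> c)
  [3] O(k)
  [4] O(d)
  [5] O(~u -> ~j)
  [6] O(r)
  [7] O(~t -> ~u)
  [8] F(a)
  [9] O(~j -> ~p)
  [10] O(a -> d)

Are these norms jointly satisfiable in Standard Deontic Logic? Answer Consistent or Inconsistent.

Consistent

Premise 10 is O(a -> d); even if O(d) held, inferring O(a) would be affirming the consequent — invalid.
So O(a) is not derivable, and the apparent clash with O(~a) does not arise.
A world satisfying every obligation exists (e.g. a=false, c=false, d=true, j=true, k=true, p=true, r=true, t=true, u=true); no atom is both obligatory and forbidden, so the set is consistent.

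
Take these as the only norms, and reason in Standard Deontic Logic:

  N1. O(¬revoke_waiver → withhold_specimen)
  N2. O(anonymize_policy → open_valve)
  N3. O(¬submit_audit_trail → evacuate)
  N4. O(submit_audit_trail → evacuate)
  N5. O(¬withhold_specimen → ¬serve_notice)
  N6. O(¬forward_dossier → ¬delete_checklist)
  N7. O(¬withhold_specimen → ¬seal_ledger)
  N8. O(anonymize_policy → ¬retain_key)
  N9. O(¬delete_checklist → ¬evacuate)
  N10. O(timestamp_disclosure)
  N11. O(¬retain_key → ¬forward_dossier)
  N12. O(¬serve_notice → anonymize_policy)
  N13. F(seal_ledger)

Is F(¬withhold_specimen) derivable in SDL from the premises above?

Premises 3 and 4 cover both cases: O(¬submit_audit_trail → evacuate) and O(submit_audit_trail → evacuate). Since ¬submit_audit_trail ∨ submit_audit_trail is a tautology, O(evacuate) follows.
The contrapositive of premise 9 (O(¬delete_checklist → ¬evacuate)) is O(evacuate → delete_checklist), and O(evacuate) is already established, so O(delete_checklist).
The contrapositive of premise 6 (O(¬forward_dossier → ¬delete_checklist)) is O(delete_checklist → forward_dossier), and O(delete_checklist) is already established, so O(forward_dossier).
Premise 11 is O(¬retain_key → ¬forward_dossier); contrapositively O(forward_dossier → retain_key). Since O(forward_dossier) holds, K gives O(retain_key).
Premise 8, O(anonymize_policy → ¬retain_key), contraposes to O(retain_key → ¬anonymize_policy); with O(retain_key) we get O(¬anonymize_policy).
Premise 12 is O(¬serve_notice → anonymize_policy); contrapositively O(¬anonymize_policy → serve_notice). Since O(¬anonymize_policy) holds, K gives O(serve_notice).
The contrapositive of premise 5 (O(¬withhold_specimen → ¬serve_notice)) is O(serve_notice → withhold_specimen), and O(serve_notice) is already established, so O(withhold_specimen).
Premises 1, 2, 7, 10, 13 do not contribute to this derivation.
So O(withhold_specimen) holds, i.e. F(¬withhold_specimen). The claim follows.

Yes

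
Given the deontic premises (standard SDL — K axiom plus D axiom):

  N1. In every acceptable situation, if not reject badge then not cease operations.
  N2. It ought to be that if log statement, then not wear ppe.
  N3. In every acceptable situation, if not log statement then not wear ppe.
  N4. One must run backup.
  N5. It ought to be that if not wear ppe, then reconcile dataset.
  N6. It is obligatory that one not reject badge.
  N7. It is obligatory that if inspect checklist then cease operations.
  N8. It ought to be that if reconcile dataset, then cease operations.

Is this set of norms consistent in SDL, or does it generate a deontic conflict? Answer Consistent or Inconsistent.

Premises 3 and 2 are O(¬log_statement → ¬wear_ppe) and O(log_statement → ¬wear_ppe); every ideal world satisfies ¬log_statement or log_statement, so in either case ¬wear_ppe holds — hence O(¬wear_ppe).
With premise 5, O(¬wear_ppe → reconcile_dataset), the K-axiom yields O(reconcile_dataset).
Applying K to premise 8 (O(reconcile_dataset → cease_operations)) and O(reconcile_dataset) yields O(cease_operations).
Premise 1 is O(¬reject_badge → ¬cease_operations); contrapositively O(cease_operations → reject_badge). Since O(cease_operations) holds, K gives O(reject_badge).
However, premise 6 gives O(¬reject_badge).
We now have both O(reject_badge) and O(¬reject_badge) — reject_badge is simultaneously obligatory and forbidden, violating the D-axiom.

Inconsistent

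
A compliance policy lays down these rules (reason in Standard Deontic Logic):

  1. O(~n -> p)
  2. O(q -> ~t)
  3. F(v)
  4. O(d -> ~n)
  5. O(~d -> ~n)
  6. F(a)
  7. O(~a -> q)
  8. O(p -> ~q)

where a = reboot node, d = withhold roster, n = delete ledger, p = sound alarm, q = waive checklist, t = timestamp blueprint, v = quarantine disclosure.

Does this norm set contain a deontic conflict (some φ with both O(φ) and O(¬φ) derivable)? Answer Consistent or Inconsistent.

Inconsistent

Premises 4 and 5 cover both cases: O(d -> ~n) and O(~d -> ~n). Since d ∨ ~d is a tautology, O(~n) follows.
From O(~n) and premise 1, O(~n -> p), we obtain O(p).
Premise 8 is O(p -> ~q); since O(p), deontic closure gives O(~q).
Premise 7 is O(~a -> q); contrapositively O(~q -> a). Since O(~q) holds, K gives O(a).
However, F(a) at premise 6 amounts to O(~a).
We now have both O(a) and O(~a) — a is simultaneously obligatory and forbidden, violating the D-axiom.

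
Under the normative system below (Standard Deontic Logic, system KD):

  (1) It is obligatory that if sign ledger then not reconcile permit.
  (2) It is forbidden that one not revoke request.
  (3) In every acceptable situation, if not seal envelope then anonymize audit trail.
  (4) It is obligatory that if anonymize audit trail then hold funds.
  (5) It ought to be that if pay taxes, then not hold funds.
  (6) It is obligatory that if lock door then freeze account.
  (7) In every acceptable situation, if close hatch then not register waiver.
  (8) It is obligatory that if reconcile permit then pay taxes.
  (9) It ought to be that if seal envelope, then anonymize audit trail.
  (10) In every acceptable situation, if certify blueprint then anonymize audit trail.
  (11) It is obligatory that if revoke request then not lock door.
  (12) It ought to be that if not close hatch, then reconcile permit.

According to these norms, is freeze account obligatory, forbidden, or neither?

Neither

Premise 6 is O(lock_door → freeze_account), but O(lock_door) is not derivable from the premises, so it does not yield O(freeze_account).
No premise or chain of K-axiom applications forces O(freeze_account), and none forces O(¬freeze_account). So freeze_account is neither obligatory nor forbidden under these norms.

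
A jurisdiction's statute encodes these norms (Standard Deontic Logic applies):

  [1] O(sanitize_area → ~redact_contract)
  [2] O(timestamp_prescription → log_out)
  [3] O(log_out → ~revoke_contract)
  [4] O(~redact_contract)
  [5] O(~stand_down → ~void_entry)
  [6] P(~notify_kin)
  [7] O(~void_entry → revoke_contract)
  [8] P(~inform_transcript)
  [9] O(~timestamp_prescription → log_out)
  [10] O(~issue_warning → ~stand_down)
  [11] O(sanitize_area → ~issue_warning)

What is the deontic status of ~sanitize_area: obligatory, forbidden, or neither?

Obligatory

By case analysis on timestamp_prescription: premise 2 gives O(timestamp_prescription → log_out) and premise 9 gives O(~timestamp_prescription → log_out), so O(log_out) either way.
Premise 3 is O(log_out → ~revoke_contract); since O(log_out), deontic closure gives O(~revoke_contract).
Premise 7 is O(~void_entry → revoke_contract); contrapositively O(~revoke_contract → void_entry). Since O(~revoke_contract) holds, K gives O(void_entry).
Premise 5, O(~stand_down → ~void_entry), contraposes to O(void_entry → stand_down); with O(void_entry) we get O(stand_down).
Premise 10, O(~issue_warning → ~stand_down), contraposes to O(stand_down → issue_warning); with O(stand_down) we get O(issue_warning).
The contrapositive of premise 11 (O(sanitize_area → ~issue_warning)) is O(issue_warning → ~sanitize_area), and O(issue_warning) is already established, so O(~sanitize_area).
Premises 1, 4, 6, 8 do not contribute to this derivation.
Hence ~sanitize_area is obligatory.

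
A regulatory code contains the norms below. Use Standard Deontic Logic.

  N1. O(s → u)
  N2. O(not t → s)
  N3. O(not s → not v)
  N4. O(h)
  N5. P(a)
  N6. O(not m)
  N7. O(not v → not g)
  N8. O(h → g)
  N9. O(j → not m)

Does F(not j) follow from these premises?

No

Premise 9 is O(j → not m); even if O(not m) held, inferring O(j) would be affirming the consequent — invalid.
No other premise forces O(j). An ideal world satisfying every premise can still have not j true, so F(not j) is not derivable.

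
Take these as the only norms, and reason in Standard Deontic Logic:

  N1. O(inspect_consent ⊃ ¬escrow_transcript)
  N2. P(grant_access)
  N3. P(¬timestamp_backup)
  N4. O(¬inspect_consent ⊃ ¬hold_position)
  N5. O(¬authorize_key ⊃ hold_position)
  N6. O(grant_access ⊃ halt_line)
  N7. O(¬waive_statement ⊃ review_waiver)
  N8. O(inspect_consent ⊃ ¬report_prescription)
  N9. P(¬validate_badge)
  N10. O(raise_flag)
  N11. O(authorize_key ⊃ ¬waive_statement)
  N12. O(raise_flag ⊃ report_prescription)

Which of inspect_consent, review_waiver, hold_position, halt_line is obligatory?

review_waiver

Premise 10 gives O(raise_flag).
Premise 12 is O(raise_flag ⊃ report_prescription); since O(raise_flag), deontic closure gives O(report_prescription).
Premise 8 is O(inspect_consent ⊃ ¬report_prescription); contrapositively O(report_prescription ⊃ ¬inspect_consent). Since O(report_prescription) holds, K gives O(¬inspect_consent).
Applying K to premise 4 (O(¬inspect_consent ⊃ ¬hold_position)) and O(¬inspect_consent) yields O(¬hold_position).
The contrapositive of premise 5 (O(¬authorize_key ⊃ hold_position)) is O(¬hold_position ⊃ authorize_key), and O(¬hold_position) is already established, so O(authorize_key).
Premise 11 is O(authorize_key ⊃ ¬waive_statement); since O(authorize_key), deontic closure gives O(¬waive_statement).
Premise 7 is O(¬waive_statement ⊃ review_waiver); since O(¬waive_statement), deontic closure gives O(review_waiver).
So O(review_waiver) holds — review_waiver is obligatory. None of the other listed options is made obligatory by any chain of premises.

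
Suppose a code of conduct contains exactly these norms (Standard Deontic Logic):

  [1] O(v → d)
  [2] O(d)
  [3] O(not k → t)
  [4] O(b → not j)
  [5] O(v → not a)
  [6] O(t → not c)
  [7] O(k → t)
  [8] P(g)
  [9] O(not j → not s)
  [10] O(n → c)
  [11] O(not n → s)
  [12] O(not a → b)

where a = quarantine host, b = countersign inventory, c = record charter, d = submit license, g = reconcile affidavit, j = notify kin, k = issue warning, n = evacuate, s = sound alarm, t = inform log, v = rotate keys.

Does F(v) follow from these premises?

Yes

By case analysis on k: premise 7 gives O(k → t) and premise 3 gives O(not k → t), so O(t) either way.
From O(t) and premise 6, O(t → not c), we obtain O(not c).
Premise 10, O(n → c), contraposes to O(not c → not n); with O(not c) we get O(not n).
Applying K to premise 11 (O(not n → s)) and O(not n) yields O(s).
Premise 9 is O(not j → not s); contrapositively O(s → j). Since O(s) holds, K gives O(j).
The contrapositive of premise 4 (O(b → not j)) is O(j → not b), and O(j) is already established, so O(not b).
Premise 12 is O(not a → b); contrapositively O(not b → a). Since O(not b) holds, K gives O(a).
Premise 5 is O(v → not a); contrapositively O(a → not v). Since O(a) holds, K gives O(not v).
Premises 1, 2, 8 do not contribute to this derivation.
So O(not v) holds, i.e. F(v). The claim follows.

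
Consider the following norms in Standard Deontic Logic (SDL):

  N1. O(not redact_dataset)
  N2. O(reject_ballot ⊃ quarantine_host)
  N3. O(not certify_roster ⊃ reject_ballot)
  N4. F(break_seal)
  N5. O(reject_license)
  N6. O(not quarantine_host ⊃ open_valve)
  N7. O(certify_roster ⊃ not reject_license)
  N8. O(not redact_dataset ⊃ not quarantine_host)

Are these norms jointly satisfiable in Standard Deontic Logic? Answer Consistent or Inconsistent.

Premise 5 states O(reject_license) outright.
Premise 7, O(certify_roster ⊃ not reject_license), contraposes to O(reject_license ⊃ not certify_roster); with O(reject_license) we get O(not certify_roster).
With premise 3, O(not certify_roster ⊃ reject_ballot), the K-axiom yields O(reject_ballot).
From O(reject_ballot) and premise 2, O(reject_ballot ⊃ quarantine_host), we obtain O(quarantine_host).
The contrapositive of premise 8 (O(not redact_dataset ⊃ not quarantine_host)) is O(quarantine_host ⊃ redact_dataset), and O(quarantine_host) is already established, so O(redact_dataset).
But premise 1 directly asserts O(not redact_dataset).
We now have both O(redact_dataset) and O(not redact_dataset) — redact_dataset is simultaneously obligatory and forbidden, violating the D-axiom.

Inconsistent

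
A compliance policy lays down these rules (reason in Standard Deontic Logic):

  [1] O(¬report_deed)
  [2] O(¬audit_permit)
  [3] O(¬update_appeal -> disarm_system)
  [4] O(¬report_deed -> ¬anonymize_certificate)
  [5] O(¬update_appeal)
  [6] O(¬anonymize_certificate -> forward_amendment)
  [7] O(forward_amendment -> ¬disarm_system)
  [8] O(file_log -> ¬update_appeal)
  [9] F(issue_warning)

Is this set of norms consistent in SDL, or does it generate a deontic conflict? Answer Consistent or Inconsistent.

Premise 5 states O(¬update_appeal) outright.
With premise 3, O(¬update_appeal -> disarm_system), the K-axiom yields O(disarm_system).
The contrapositive of premise 7 (O(forward_amendment -> ¬disarm_system)) is O(disarm_system -> ¬forward_amendment), and O(disarm_system) is already established, so O(¬forward_amendment).
Premise 6, O(¬anonymize_certificate -> forward_amendment), contraposes to O(¬forward_amendment -> anonymize_certificate); with O(¬forward_amendment) we get O(anonymize_certificate).
Premise 4, O(¬report_deed -> ¬anonymize_certificate), contraposes to O(anonymize_certificate -> report_deed); with O(anonymize_certificate) we get O(report_deed).
Yet premise 1 states O(¬report_deed).
We now have both O(report_deed) and O(¬report_deed) — report_deed is simultaneously obligatory and forbidden, violating the D-axiom.

Inconsistent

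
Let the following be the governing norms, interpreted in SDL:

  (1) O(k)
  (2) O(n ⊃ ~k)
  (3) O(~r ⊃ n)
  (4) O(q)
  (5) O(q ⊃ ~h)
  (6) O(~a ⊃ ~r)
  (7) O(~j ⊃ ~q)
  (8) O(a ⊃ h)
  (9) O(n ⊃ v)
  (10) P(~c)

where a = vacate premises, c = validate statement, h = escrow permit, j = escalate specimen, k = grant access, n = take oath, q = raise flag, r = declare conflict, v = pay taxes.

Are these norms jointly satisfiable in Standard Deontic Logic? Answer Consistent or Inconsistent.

Inconsistent

Premise 1 gives O(k).
Premise 2 is O(n ⊃ ~k); contrapositively O(k ⊃ ~n). Since O(k) holds, K gives O(~n).
The contrapositive of premise 3 (O(~r ⊃ n)) is O(~n ⊃ r), and O(~n) is already established, so O(r).
The contrapositive of premise 6 (O(~a ⊃ ~r)) is O(r ⊃ a), and O(r) is already established, so O(a).
Applying K to premise 8 (O(a ⊃ h)) and O(a) yields O(h).
The contrapositive of premise 5 (O(q ⊃ ~h)) is O(h ⊃ ~q), and O(h) is already established, so O(~q).
But premise 4 directly asserts O(q).
We now have both O(~q) and O(q) — q is simultaneously obligatory and forbidden, violating the D-axiom.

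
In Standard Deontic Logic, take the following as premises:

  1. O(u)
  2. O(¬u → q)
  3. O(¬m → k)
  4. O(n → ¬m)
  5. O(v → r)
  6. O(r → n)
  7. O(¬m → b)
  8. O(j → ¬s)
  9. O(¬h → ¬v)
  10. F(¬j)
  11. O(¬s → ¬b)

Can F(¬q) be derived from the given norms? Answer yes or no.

No

Premise 2 is O(¬u → q), but O(¬u) is not derivable from the premises, so it does not yield O(q).
No other premise forces O(q). An ideal world satisfying every premise can still have ¬q true, so F(¬q) is not derivable.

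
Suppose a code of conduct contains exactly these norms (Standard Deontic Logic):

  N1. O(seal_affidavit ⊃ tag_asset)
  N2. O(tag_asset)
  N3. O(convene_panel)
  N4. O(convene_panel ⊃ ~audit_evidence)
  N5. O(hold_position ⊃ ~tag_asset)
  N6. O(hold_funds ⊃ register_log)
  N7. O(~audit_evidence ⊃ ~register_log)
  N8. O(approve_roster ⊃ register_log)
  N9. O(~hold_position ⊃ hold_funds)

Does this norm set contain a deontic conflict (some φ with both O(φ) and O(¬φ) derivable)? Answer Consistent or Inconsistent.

Inconsistent

Premise 2 gives O(tag_asset).
Premise 5, O(hold_position ⊃ ~tag_asset), contraposes to O(tag_asset ⊃ ~hold_position); with O(tag_asset) we get O(~hold_position).
Applying K to premise 9 (O(~hold_position ⊃ hold_funds)) and O(~hold_position) yields O(hold_funds).
Premise 6 is O(hold_funds ⊃ register_log); since O(hold_funds), deontic closure gives O(register_log).
Premise 7 is O(~audit_evidence ⊃ ~register_log); contrapositively O(register_log ⊃ audit_evidence). Since O(register_log) holds, K gives O(audit_evidence).
The contrapositive of premise 4 (O(convene_panel ⊃ ~audit_evidence)) is O(audit_evidence ⊃ ~convene_panel), and O(audit_evidence) is already established, so O(~convene_panel).
But premise 3 directly asserts O(convene_panel).
We now have both O(~convene_panel) and O(convene_panel) — convene_panel is simultaneously obligatory and forbidden, violating the D-axiom.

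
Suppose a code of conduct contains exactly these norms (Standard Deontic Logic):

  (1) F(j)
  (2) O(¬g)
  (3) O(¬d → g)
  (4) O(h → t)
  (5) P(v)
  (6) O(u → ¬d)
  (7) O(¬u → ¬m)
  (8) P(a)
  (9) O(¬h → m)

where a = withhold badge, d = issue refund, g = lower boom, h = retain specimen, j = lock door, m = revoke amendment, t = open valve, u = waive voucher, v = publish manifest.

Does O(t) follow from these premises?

Premise 2 gives O(¬g).
Premise 3, O(¬d → g), contraposes to O(¬g → d); with O(¬g) we get O(d).
Premise 6, O(u → ¬d), contraposes to O(d → ¬u); with O(d) we get O(¬u).
From O(¬u) and premise 7, O(¬u → ¬m), we obtain O(¬m).
The contrapositive of premise 9 (O(¬h → m)) is O(¬m → h), and O(¬m) is already established, so O(h).
With premise 4, O(h → t), the K-axiom yields O(t).
Premises 1, 5, 8 do not contribute to this derivation.
So O(t) follows.

Yes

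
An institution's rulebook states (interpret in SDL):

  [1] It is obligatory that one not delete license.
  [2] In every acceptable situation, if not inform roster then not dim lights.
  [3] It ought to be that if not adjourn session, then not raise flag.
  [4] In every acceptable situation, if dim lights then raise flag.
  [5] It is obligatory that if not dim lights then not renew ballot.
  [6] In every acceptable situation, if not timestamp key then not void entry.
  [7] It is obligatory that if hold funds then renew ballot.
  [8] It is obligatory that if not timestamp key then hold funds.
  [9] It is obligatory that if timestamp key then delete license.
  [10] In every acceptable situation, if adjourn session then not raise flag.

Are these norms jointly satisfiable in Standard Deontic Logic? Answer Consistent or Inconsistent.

Inconsistent

Premises 3 and 10 are O(¬adjourn_session → ¬raise_flag) and O(adjourn_session → ¬raise_flag); every ideal world satisfies ¬adjourn_session or adjourn_session, so in either case ¬raise_flag holds — hence O(¬raise_flag).
Premise 4, O(dim_lights → raise_flag), contraposes to O(¬raise_flag → ¬dim_lights); with O(¬raise_flag) we get O(¬dim_lights).
Applying K to premise 5 (O(¬dim_lights → ¬renew_ballot)) and O(¬dim_lights) yields O(¬renew_ballot).
Premise 7 is O(hold_funds → renew_ballot); contrapositively O(¬renew_ballot → ¬hold_funds). Since O(¬renew_ballot) holds, K gives O(¬hold_funds).
The contrapositive of premise 8 (O(¬timestamp_key → hold_funds)) is O(¬hold_funds → timestamp_key), and O(¬hold_funds) is already established, so O(timestamp_key).
From O(timestamp_key) and premise 9, O(timestamp_key → delete_license), we obtain O(delete_license).
But premise 1 directly asserts O(¬delete_license).
We now have both O(delete_license) and O(¬delete_license) — delete_license is simultaneously obligatory and forbidden, violating the D-axiom.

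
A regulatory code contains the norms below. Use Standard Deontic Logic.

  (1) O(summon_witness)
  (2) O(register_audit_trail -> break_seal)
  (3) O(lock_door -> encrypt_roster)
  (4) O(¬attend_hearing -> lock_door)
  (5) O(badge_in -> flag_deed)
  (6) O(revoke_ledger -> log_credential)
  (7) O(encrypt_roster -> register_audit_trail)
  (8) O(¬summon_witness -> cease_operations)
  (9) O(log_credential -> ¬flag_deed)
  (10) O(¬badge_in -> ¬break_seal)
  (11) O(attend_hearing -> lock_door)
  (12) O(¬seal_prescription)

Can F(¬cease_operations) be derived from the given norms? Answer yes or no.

No

Premise 8 is O(¬summon_witness -> cease_operations), but O(¬summon_witness) is not derivable from the premises, so it does not yield O(cease_operations).
No other premise forces O(cease_operations). An ideal world satisfying every premise can still have ¬cease_operations true, so F(¬cease_operations) is not derivable.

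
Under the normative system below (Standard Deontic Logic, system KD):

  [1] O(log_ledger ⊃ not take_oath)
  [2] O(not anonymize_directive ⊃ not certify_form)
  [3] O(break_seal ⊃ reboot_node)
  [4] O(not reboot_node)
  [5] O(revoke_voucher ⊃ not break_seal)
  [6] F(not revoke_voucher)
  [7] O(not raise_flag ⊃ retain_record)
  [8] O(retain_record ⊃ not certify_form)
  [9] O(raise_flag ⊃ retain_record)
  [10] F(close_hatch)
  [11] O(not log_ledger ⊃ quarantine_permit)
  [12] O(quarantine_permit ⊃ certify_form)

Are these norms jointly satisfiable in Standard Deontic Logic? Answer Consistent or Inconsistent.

Consistent

Premise 3 is O(break_seal ⊃ reboot_node), but O(break_seal) is not derivable from the premises, so it does not yield O(reboot_node).
So O(reboot_node) is not derivable, and the apparent clash with O(not reboot_node) does not arise.
A world satisfying every obligation exists (e.g. anonymize_directive=false, break_seal=false, certify_form=false, close_hatch=false, log_ledger=true, quarantine_permit=false, raise_flag=false, reboot_node=false, retain_record=true, revoke_voucher=true, take_oath=false); no atom is both obligatory and forbidden, so the set is consistent.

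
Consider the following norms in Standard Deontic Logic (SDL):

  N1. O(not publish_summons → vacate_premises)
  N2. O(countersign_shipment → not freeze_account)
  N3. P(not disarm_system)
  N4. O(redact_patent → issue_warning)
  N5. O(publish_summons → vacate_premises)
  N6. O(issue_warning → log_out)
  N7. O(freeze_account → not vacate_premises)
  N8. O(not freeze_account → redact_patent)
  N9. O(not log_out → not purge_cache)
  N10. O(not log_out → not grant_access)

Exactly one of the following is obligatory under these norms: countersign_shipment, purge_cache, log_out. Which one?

Premises 1 and 5 cover both cases: O(not publish_summons → vacate_premises) and O(publish_summons → vacate_premises). Since not publish_summons ∨ publish_summons is a tautology, O(vacate_premises) follows.
Premise 7 is O(freeze_account → not vacate_premises); contrapositively O(vacate_premises → not freeze_account). Since O(vacate_premises) holds, K gives O(not freeze_account).
From O(not freeze_account) and premise 8, O(not freeze_account → redact_patent), we obtain O(redact_patent).
Premise 4 is O(redact_patent → issue_warning); since O(redact_patent), deontic closure gives O(issue_warning).
Premise 6 is O(issue_warning → log_out); since O(issue_warning), deontic closure gives O(log_out).
So O(log_out) holds — log_out is obligatory. None of the other listed options is made obligatory by any chain of premises.

log_out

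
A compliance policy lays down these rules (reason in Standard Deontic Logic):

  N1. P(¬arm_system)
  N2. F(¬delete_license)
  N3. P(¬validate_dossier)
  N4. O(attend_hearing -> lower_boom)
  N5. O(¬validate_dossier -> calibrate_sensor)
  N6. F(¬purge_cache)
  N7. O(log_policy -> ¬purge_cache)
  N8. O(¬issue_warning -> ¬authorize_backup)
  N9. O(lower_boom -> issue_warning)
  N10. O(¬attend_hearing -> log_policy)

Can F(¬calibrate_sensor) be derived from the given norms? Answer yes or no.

Premise 5 is O(¬validate_dossier -> calibrate_sensor), but O(¬validate_dossier) is not derivable from the premises (the permission P(¬validate_dossier) asserts only ¬O(validate_dossier), not O(¬validate_dossier)), so it does not yield O(calibrate_sensor).
No other premise forces O(calibrate_sensor). An ideal world satisfying every premise can still have ¬calibrate_sensor true, so F(¬calibrate_sensor) is not derivable.

No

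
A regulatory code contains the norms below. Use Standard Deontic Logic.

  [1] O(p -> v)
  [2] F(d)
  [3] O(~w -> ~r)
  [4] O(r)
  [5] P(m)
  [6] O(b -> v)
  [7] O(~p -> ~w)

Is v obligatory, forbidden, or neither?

Premise 4 gives O(r).
Premise 3, O(~w -> ~r), contraposes to O(r -> w); with O(r) we get O(w).
Premise 7, O(~p -> ~w), contraposes to O(w -> p); with O(w) we get O(p).
Applying K to premise 1 (O(p -> v)) and O(p) yields O(v).
Premises 2, 5, 6 do not contribute to this derivation.
Hence v is obligatory.

Obligatory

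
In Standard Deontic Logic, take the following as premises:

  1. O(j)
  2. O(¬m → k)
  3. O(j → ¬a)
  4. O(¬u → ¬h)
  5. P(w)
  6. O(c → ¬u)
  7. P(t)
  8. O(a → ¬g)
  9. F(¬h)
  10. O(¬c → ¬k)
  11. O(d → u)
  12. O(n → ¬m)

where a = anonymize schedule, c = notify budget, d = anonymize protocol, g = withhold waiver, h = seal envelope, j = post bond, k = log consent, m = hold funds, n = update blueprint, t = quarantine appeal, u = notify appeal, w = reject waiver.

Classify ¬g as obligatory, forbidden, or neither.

Neither

Premise 8 is O(a → ¬g), but O(a) is not derivable from the premises, so it does not yield O(¬g).
No premise or chain of K-axiom applications forces O(¬g), and none forces O(g). So ¬g is neither obligatory nor forbidden under these norms.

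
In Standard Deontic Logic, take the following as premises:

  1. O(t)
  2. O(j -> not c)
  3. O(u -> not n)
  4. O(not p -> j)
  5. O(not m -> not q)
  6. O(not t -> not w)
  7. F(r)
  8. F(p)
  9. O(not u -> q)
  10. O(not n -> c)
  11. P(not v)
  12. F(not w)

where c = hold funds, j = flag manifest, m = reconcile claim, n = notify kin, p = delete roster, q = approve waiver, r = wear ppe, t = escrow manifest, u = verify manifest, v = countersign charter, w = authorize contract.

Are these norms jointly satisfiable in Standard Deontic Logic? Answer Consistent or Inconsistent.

Consistent

Premise 6 is O(not t -> not w), but O(not t) is not derivable from the premises, so it does not yield O(not w).
So O(not w) is not derivable, and the apparent clash with O(w) does not arise.
A world satisfying every obligation exists (e.g. c=false, j=true, m=true, n=true, p=false, q=true, r=false, t=true, u=false, v=false, w=true); no atom is both obligatory and forbidden, so the set is consistent.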